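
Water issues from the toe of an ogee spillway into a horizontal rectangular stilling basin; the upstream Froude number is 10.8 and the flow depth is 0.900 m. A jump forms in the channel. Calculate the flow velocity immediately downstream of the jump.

V₂ = 2.17 m/s

Fr₁ = 10.8 (given).
Sequent-depth ratio: y₂/y₁ = ½[√(1 + 8Fr₁²) − 1] = ½[√934.1 − 1] = 14.8.
y₂ = 14.8 × 0.900 = 13.3 m.
V₁ = Fr₁·√(g·y₁) = 10.8×√(9.81×0.900) = 32.1 m/s; q = V₁·y₁ = 28.9 m²/s.
V₂ = q/y₂ = 28.9/13.3 = 2.17 m/s.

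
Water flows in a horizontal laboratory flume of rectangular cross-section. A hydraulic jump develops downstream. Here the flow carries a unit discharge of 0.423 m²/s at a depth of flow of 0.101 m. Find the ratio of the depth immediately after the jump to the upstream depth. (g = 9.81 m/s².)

V₁ = q/y₁ = 0.423/0.101 = 4.19 m/s. Fr₁ = V₁/√(g·y₁) = 4.19/√(9.81×0.101) = 4.21.
Sequent-depth ratio: y₂/y₁ = ½[√(1 + 8Fr₁²) − 1] = ½[√142.6 − 1] = 5.47.

y₂/y₁ = 5.47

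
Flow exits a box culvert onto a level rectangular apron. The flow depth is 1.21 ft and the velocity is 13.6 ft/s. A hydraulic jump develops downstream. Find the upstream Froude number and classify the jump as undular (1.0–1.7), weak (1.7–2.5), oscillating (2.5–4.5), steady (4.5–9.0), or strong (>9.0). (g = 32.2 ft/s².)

Fr₁ = 2.18; weak jump

Fr₁ = V₁/√(g·y₁) = 13.6/√(32.2×1.21) = 2.18.
Fr₁ = 2.18 lies in the weak range.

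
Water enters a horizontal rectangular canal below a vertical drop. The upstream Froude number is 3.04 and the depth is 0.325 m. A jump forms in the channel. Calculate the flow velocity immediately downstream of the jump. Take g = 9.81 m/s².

Fr₁ = 3.04 (given).
Bélanger equation: y₂/y₁ = ½[√(1 + 8Fr₁²) − 1] = ½[√74.93 − 1] = 3.83.
y₂ = 3.83 × 0.325 = 1.24 m.
V₁ = Fr₁·√(g·y₁) = 3.04×√(9.81×0.325) = 5.43 m/s; q = V₁·y₁ = 1.76 m²/s.
V₂ = q/y₂ = 1.76/1.24 = 1.42 m/s.

V₂ = 1.42 m/s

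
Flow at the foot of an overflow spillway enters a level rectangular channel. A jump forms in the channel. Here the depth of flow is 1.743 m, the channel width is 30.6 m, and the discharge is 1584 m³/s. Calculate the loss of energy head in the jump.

q = Q/b = 1584/30.6 = 51.76 m²/s; V₁ = q/y₁ = 29.70 m/s. Fr₁ = V₁/√(g·y₁) = 7.182.
Conjugate-depth relation: y₂/y₁ = ½[√(1 + 8Fr₁²) − 1] = ½[√413.66 − 1] = 9.669.
y₂ = 9.669 × 1.743 = 16.85 m.
Head loss: ΔE = (y₂ − y₁)³/(4y₁y₂) = (16.85 − 1.743)³/(4×1.743×16.85) = 3450/117.5 = 29.36 m.

ΔE = 29.36 m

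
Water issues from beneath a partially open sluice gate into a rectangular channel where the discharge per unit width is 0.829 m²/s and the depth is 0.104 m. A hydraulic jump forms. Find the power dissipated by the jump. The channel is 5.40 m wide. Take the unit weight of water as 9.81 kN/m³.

V₁ = q/y₁ = 0.829/0.104 = 7.97 m/s. Fr₁ = V₁/√(g·y₁) = 7.97/√(9.81×0.104) = 7.89.
From the momentum equation for a rectangular channel, y₂/y₁ = ½[√(1 + 8Fr₁²) − 1] = ½[√499.2 − 1] = 10.7.
y₂ = 10.7 × 0.104 = 1.11 m.
Head loss: ΔE = (y₂ − y₁)³/(4y₁y₂) = (1.11 − 0.104)³/(4×0.104×1.11) = 1.02/0.462 = 2.20 m.
Q = q·b = 0.829 × 5.40 = 4.48 m³/s. P = γ·Q·ΔE = 9.81 × 4.48 × 2.20 = 96.8 kW.

P = 96.8 kW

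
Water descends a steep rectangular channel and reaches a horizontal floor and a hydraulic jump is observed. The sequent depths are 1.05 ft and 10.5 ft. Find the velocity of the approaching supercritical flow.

V₁ = 43.1 ft/s

For a rectangular channel the momentum equation gives q² = ½·g·y₁·y₂·(y₁ + y₂) = ½×32.2×1.05×10.5×11.6 = 2050.
q = √2050 = 45.3 ft²/s.
V₁ = q/y₁ = 45.3/1.05 = 43.1 ft/s.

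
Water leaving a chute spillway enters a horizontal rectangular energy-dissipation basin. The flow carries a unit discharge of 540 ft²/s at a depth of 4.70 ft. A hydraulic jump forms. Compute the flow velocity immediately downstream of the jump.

V₂ = 9.03 ft/s

V₁ = q/y₁ = 540/4.70 = 115 ft/s. Fr₁ = V₁/√(g·y₁) = 115/√(32.2×4.70) = 9.34.
From the momentum equation for a rectangular channel, y₂/y₁ = ½[√(1 + 8Fr₁²) − 1] = ½[√698.8 − 1] = 12.7.
y₂ = 12.7 × 4.70 = 59.8 ft.
V₂ = q/y₂ = 540/59.8 = 9.03 ft/s.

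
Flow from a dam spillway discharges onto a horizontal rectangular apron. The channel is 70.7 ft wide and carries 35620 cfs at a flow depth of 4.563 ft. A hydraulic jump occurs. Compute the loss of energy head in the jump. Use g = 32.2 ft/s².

q = Q/b = 35620/70.7 = 503.8 ft²/s; V₁ = q/y₁ = 110.4 ft/s. Fr₁ = V₁/√(g·y₁) = 9.109.
From the momentum equation for a rectangular channel, y₂/y₁ = ½[√(1 + 8Fr₁²) − 1] = ½[√664.79 − 1] = 12.39.
y₂ = 12.39 × 4.563 = 56.54 ft.
Head loss: ΔE = (y₂ − y₁)³/(4y₁y₂) = (56.54 − 4.563)³/(4×4.563×56.54) = 140451/1032 = 136.1 ft.

ΔE = 136.1 ft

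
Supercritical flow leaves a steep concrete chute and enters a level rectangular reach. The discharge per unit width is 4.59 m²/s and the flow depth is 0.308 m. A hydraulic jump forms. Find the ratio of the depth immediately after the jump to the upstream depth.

V₁ = q/y₁ = 4.59/0.308 = 14.9 m/s. Fr₁ = V₁/√(g·y₁) = 14.9/√(9.81×0.308) = 8.57.
From the momentum equation for a rectangular channel, y₂/y₁ = ½[√(1 + 8Fr₁²) − 1] = ½[√589.0 − 1] = 11.6.

y₂/y₁ = 11.6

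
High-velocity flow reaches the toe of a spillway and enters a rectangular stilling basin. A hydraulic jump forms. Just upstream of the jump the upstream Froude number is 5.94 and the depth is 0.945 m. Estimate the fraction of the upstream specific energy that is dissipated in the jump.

ΔE/E₁ = 0.560 (56.0%)

Fr₁ = 5.94 (given).
Bélanger equation: y₂/y₁ = ½[√(1 + 8Fr₁²) − 1] = ½[√283.3 − 1] = 7.92.
y₂ = 7.92 × 0.945 = 7.48 m.
E₁ = y₁(1 + Fr₁²/2) = 0.945×(1 + 5.94²/2) = 17.6 m. ΔE = (y₂ − y₁)³/(4y₁y₂) = 9.87 m. ΔE/E₁ = 9.87/17.6 = 0.560.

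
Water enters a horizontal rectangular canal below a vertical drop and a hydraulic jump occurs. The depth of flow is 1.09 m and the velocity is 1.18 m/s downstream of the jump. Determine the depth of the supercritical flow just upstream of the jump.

Fr₂ = V₂/√(g·y₂) = 1.18/√(9.81×1.09) = 0.361.
From the momentum equation (using Fr₂), y₁/y₂ = ½[√(1 + 8Fr₂²) − 1] = ½[√2.042 − 1] = 0.214.
y₁ = 0.214 × 1.09 = 0.234 m.

y₁ = 0.234 m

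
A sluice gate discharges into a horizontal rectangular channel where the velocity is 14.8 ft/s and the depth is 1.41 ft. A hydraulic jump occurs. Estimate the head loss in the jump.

Fr₁ = V₁/√(g·y₁) = 14.8/√(32.2×1.41) = 2.20.
By Bélanger, y₂/y₁ = ½[√(1 + 8Fr₁²) − 1] = ½[√39.60 − 1] = 2.65.
y₂ = 2.65 × 1.41 = 3.73 ft.
q = V₁·y₁ = 14.8 × 1.41 = 20.9 ft²/s. V₂ = q/y₂ = 20.9/3.73 = 5.59 ft/s. E₁ = y₁ + V₁²/2g = 4.81 ft; E₂ = y₂ + V₂²/2g = 4.22 ft. ΔE = E₁ − E₂ = 0.594 ft.

ΔE = 0.594 ft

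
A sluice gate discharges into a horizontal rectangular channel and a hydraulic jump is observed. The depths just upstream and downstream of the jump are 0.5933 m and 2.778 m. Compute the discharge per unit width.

q = 5.221 m²/s

For a rectangular channel the momentum equation gives q² = ½·g·y₁·y₂·(y₁ + y₂) = ½×9.81×0.5933×2.778×3.371 = 27.25.
q = √27.25 = 5.221 m²/s.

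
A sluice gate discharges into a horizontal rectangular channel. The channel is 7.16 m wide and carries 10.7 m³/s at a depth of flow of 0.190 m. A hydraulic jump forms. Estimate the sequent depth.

y₂ = 1.46 m

q = Q/b = 10.7/7.16 = 1.49 m²/s; V₁ = q/y₁ = 7.87 m/s. Fr₁ = V₁/√(g·y₁) = 5.76.
Bélanger equation: y₂/y₁ = ½[√(1 + 8Fr₁²) − 1] = ½[√266.5 − 1] = 7.66.
y₂ = 7.66 × 0.190 = 1.46 m.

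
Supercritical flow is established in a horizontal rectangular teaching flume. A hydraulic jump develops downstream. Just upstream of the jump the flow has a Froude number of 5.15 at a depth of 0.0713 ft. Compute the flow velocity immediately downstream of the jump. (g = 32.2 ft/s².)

Fr₁ = 5.15 (given).
From the momentum equation for a rectangular channel, y₂/y₁ = ½[√(1 + 8Fr₁²) − 1] = ½[√213.2 − 1] = 6.80.
y₂ = 6.80 × 0.0713 = 0.485 ft.
V₁ = Fr₁·√(g·y₁) = 5.15×√(32.2×0.0713) = 7.80 ft/s; q = V₁·y₁ = 0.556 ft²/s.
V₂ = q/y₂ = 0.556/0.485 = 1.15 ft/s.

V₂ = 1.15 ft/s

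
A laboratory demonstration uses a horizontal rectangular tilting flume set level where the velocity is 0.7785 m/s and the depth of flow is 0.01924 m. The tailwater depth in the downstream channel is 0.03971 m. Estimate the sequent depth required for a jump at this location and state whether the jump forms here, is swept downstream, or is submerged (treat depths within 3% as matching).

y₂ = 0.04008 m; the jump forms here

Fr₁ = V₁/√(g·y₁) = 0.7785/√(9.81×0.01924) = 1.792.
Conjugate-depth relation: y₂/y₁ = ½[√(1 + 8Fr₁²) − 1] = ½[√26.688 − 1] = 2.083.
y₂ = 2.083 × 0.01924 = 0.04008 m.
Tailwater y_tw = 0.03971 m: y_tw ≈ y₂, so the jump forms here.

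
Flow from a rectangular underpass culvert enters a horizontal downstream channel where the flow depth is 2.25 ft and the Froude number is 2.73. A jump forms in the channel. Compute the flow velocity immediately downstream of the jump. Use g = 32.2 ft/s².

Fr₁ = 2.73 (given).
By Bélanger, y₂/y₁ = ½[√(1 + 8Fr₁²) − 1] = ½[√60.62 − 1] = 3.39.
y₂ = 3.39 × 2.25 = 7.63 ft.
V₁ = Fr₁·√(g·y₁) = 2.73×√(32.2×2.25) = 23.2 ft/s; q = V₁·y₁ = 52.3 ft²/s.
V₂ = q/y₂ = 52.3/7.63 = 6.85 ft/s.

V₂ = 6.85 ft/s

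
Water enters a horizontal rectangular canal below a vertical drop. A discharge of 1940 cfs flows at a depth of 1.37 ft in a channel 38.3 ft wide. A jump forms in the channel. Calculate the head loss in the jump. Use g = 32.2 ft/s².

q = Q/b = 1940/38.3 = 50.7 ft²/s; V₁ = q/y₁ = 37.0 ft/s. Fr₁ = V₁/√(g·y₁) = 5.57.
Bélanger equation: y₂/y₁ = ½[√(1 + 8Fr₁²) − 1] = ½[√248.9 − 1] = 7.39.
y₂ = 7.39 × 1.37 = 10.1 ft.
Head loss: ΔE = (y₂ − y₁)³/(4y₁y₂) = (10.1 − 1.37)³/(4×1.37×10.1) = 670/55.5 = 12.1 ft.

ΔE = 12.1 ft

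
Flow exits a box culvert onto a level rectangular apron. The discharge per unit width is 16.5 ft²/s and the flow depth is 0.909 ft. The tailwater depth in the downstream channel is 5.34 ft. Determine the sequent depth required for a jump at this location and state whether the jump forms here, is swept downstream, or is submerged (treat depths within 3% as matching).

V₁ = q/y₁ = 16.5/0.909 = 18.2 ft/s. Fr₁ = V₁/√(g·y₁) = 18.2/√(32.2×0.909) = 3.36.
Bélanger equation: y₂/y₁ = ½[√(1 + 8Fr₁²) − 1] = ½[√91.06 − 1] = 4.27.
y₂ = 4.27 × 0.909 = 3.88 ft.
Tailwater y_tw = 5.34 ft: y_tw > y₂, so the jump is submerged.

y₂ = 3.88 ft; the jump is submerged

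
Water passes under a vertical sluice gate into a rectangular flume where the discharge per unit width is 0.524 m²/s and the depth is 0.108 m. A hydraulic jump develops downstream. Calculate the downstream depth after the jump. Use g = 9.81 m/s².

y₂ = 0.668 m

V₁ = q/y₁ = 0.524/0.108 = 4.85 m/s. Fr₁ = V₁/√(g·y₁) = 4.85/√(9.81×0.108) = 4.71.
Bélanger equation: y₂/y₁ = ½[√(1 + 8Fr₁²) − 1] = ½[√178.8 − 1] = 6.18.
y₂ = 6.18 × 0.108 = 0.668 m.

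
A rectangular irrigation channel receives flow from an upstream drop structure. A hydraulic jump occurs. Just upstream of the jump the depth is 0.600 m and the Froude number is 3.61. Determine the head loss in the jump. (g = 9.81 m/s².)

ΔE = 1.55 m

Fr₁ = 3.61 (given).
Bélanger equation: y₂/y₁ = ½[√(1 + 8Fr₁²) − 1] = ½[√105.3 − 1] = 4.63.
y₂ = 4.63 × 0.600 = 2.78 m.
V₁ = Fr₁·√(g·y₁) = 3.61×√(9.81×0.600) = 8.76 m/s; q = V₁·y₁ = 5.25 m²/s. V₂ = q/y₂ = 5.25/2.78 = 1.89 m/s. E₁ = y₁ + V₁²/2g = 4.51 m; E₂ = y₂ + V₂²/2g = 2.96 m. ΔE = E₁ − E₂ = 1.55 m.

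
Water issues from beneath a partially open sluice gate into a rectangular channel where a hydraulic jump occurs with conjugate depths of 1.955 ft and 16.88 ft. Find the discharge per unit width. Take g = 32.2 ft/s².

q = 100.0 ft²/s

For a rectangular channel the momentum equation gives q² = ½·g·y₁·y₂·(y₁ + y₂) = ½×32.2×1.955×16.88×18.84 = 10007.
q = √10007 = 100.0 ft²/s.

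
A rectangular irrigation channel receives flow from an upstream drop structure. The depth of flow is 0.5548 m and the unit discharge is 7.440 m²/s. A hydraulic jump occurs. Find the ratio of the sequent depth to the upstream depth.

y₂/y₁ = 7.645

V₁ = q/y₁ = 7.440/0.5548 = 13.41 m/s. Fr₁ = V₁/√(g·y₁) = 13.41/√(9.81×0.5548) = 5.748.
Sequent-depth ratio: y₂/y₁ = ½[√(1 + 8Fr₁²) − 1] = ½[√265.34 − 1] = 7.645.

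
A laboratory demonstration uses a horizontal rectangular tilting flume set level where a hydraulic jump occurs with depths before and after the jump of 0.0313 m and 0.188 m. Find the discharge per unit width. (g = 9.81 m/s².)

q = 0.0796 m²/s

For a rectangular channel the momentum equation gives q² = ½·g·y₁·y₂·(y₁ + y₂) = ½×9.81×0.0313×0.188×0.219 = 0.00633.
q = √0.00633 = 0.0796 m²/s.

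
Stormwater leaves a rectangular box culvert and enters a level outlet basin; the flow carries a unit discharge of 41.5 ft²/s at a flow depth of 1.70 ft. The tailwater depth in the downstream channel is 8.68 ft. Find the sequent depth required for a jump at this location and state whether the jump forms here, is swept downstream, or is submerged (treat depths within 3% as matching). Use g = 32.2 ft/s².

V₁ = q/y₁ = 41.5/1.70 = 24.4 ft/s. Fr₁ = V₁/√(g·y₁) = 24.4/√(32.2×1.70) = 3.30.
Bélanger equation: y₂/y₁ = ½[√(1 + 8Fr₁²) − 1] = ½[√88.09 − 1] = 4.19.
y₂ = 4.19 × 1.70 = 7.13 ft.
Tailwater y_tw = 8.68 ft: y_tw > y₂, so the jump is submerged.

y₂ = 7.13 ft; the jump is submerged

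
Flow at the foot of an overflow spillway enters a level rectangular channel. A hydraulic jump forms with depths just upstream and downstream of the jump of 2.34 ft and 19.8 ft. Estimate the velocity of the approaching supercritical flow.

For a rectangular channel the momentum equation gives q² = ½·g·y₁·y₂·(y₁ + y₂) = ½×32.2×2.34×19.8×22.1 = 16515.
q = √16515 = 129 ft²/s.
V₁ = q/y₁ = 129/2.34 = 54.9 ft/s.

V₁ = 54.9 ft/s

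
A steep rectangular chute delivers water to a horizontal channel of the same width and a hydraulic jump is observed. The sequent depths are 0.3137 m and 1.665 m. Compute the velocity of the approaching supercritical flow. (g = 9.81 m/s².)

For a rectangular channel the momentum equation gives q² = ½·g·y₁·y₂·(y₁ + y₂) = ½×9.81×0.3137×1.665×1.979 = 5.069.
q = √5.069 = 2.252 m²/s.
V₁ = q/y₁ = 2.252/0.3137 = 7.177 m/s.

V₁ = 7.177 m/s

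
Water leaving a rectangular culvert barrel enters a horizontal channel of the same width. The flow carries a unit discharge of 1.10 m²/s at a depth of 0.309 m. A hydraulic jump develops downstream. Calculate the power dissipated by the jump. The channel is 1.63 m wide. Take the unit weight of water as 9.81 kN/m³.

P = 1.65 kW

V₁ = q/y₁ = 1.10/0.309 = 3.56 m/s. Fr₁ = V₁/√(g·y₁) = 3.56/√(9.81×0.309) = 2.04.
From the momentum equation for a rectangular channel, y₂/y₁ = ½[√(1 + 8Fr₁²) − 1] = ½[√34.44 − 1] = 2.43.
y₂ = 2.43 × 0.309 = 0.752 m.
Head loss: ΔE = (y₂ − y₁)³/(4y₁y₂) = (0.752 − 0.309)³/(4×0.309×0.752) = 0.0871/0.930 = 0.0937 m.
Q = q·b = 1.10 × 1.63 = 1.79 m³/s. P = γ·Q·ΔE = 9.81 × 1.79 × 0.0937 = 1.65 kW.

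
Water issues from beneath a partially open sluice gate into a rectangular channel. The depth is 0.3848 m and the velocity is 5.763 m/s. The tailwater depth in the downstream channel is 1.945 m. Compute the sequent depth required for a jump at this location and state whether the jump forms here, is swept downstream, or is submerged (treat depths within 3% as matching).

Fr₁ = V₁/√(g·y₁) = 5.763/√(9.81×0.3848) = 2.966.
Sequent-depth ratio: y₂/y₁ = ½[√(1 + 8Fr₁²) − 1] = ½[√71.385 − 1] = 3.724.
y₂ = 3.724 × 0.3848 = 1.433 m.
Tailwater y_tw = 1.945 m: y_tw > y₂, so the jump is submerged.

y₂ = 1.433 m; the jump is submerged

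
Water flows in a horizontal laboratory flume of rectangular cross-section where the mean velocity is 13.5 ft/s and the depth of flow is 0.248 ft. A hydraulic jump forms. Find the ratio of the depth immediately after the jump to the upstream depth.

y₂/y₁ = 6.27

Fr₁ = V₁/√(g·y₁) = 13.5/√(32.2×0.248) = 4.78.
Bélanger equation: y₂/y₁ = ½[√(1 + 8Fr₁²) − 1] = ½[√183.6 − 1] = 6.27.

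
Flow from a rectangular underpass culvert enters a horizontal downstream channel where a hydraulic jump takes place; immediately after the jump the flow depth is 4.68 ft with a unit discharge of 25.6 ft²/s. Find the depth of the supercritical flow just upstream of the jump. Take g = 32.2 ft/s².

V₂ = q/y₂ = 25.6/4.68 = 5.47 ft/s; Fr₂ = V₂/√(g·y₂) = 0.446.
Since the conjugate-depth ratio holds either way, y₁/y₂ = ½[√(1 + 8Fr₂²) − 1] = ½[√2.588 − 1] = 0.304.
y₁ = 0.304 × 4.68 = 1.42 ft.

y₁ = 1.42 ft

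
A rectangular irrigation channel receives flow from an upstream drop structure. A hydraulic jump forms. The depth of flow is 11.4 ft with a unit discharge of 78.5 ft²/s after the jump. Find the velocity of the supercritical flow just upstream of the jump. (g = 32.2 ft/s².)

V₁ = 32.3 ft/s

V₂ = q/y₂ = 78.5/11.4 = 6.89 ft/s; Fr₂ = V₂/√(g·y₂) = 0.359.
Since the conjugate-depth ratio holds either way, y₁/y₂ = ½[√(1 + 8Fr₂²) − 1] = ½[√2.033 − 1] = 0.213.
y₁ = 0.213 × 11.4 = 2.43 ft.
V₁ = q/y₁ = 78.5/2.43 = 32.3 ft/s.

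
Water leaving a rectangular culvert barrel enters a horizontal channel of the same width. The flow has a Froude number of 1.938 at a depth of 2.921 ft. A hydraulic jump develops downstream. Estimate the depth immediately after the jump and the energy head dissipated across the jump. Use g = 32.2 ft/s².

Fr₁ = 1.938 (given).
From the momentum equation for a rectangular channel, y₂/y₁ = ½[√(1 + 8Fr₁²) − 1] = ½[√31.047 − 1] = 2.286.
y₂ = 2.286 × 2.921 = 6.677 ft.
Head loss: ΔE = (y₂ − y₁)³/(4y₁y₂) = (6.677 − 2.921)³/(4×2.921×6.677) = 53.00/78.02 = 0.6794 ft.

y₂ = 6.677 ft; ΔE = 0.6794 ft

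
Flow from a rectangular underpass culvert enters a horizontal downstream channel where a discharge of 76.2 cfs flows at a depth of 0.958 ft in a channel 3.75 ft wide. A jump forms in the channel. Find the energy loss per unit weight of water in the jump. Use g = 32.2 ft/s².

q = Q/b = 76.2/3.75 = 20.3 ft²/s; V₁ = q/y₁ = 21.2 ft/s. Fr₁ = V₁/√(g·y₁) = 3.82.
Sequent-depth ratio: y₂/y₁ = ½[√(1 + 8Fr₁²) − 1] = ½[√117.7 − 1] = 4.92.
y₂ = 4.92 × 0.958 = 4.72 ft.
V₂ = q/y₂ = 20.3/4.72 = 4.31 ft/s. E₁ = y₁ + V₁²/2g = 7.94 ft; E₂ = y₂ + V₂²/2g = 5.01 ft. ΔE = E₁ − E₂ = 2.94 ft.

ΔE = 2.94 ft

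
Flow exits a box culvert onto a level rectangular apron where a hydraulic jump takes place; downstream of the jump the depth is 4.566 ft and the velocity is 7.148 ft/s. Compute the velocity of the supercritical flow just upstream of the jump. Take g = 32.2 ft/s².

Fr₂ = V₂/√(g·y₂) = 7.148/√(32.2×4.566) = 0.5895.
From the momentum equation (using Fr₂), y₁/y₂ = ½[√(1 + 8Fr₂²) − 1] = ½[√3.7801 − 1] = 0.4721.
y₁ = 0.4721 × 4.566 = 2.156 ft.
V₁ = q/y₁ = 32.64/2.156 = 15.14 ft/s.

V₁ = 15.14 ft/s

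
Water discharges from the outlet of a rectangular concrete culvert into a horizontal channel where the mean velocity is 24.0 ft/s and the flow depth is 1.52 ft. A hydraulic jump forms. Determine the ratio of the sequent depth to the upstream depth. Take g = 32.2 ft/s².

Fr₁ = V₁/√(g·y₁) = 24.0/√(32.2×1.52) = 3.43.
Conjugate-depth relation: y₂/y₁ = ½[√(1 + 8Fr₁²) − 1] = ½[√95.15 − 1] = 4.38.

y₂/y₁ = 4.38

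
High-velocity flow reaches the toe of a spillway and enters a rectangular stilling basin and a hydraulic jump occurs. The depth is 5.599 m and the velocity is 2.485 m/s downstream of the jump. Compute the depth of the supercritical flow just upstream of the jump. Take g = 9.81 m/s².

y₁ = 1.059 m

Fr₂ = V₂/√(g·y₂) = 2.485/√(9.81×5.599) = 0.3353.
Applying the sequent-depth relation in reverse, y₁/y₂ = ½[√(1 + 8Fr₂²) − 1] = ½[√1.8994 − 1] = 0.1891.
y₁ = 0.1891 × 5.599 = 1.059 m.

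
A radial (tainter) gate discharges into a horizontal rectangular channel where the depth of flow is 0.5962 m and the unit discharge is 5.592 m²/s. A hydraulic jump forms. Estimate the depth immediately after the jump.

V₁ = q/y₁ = 5.592/0.5962 = 9.379 m/s. Fr₁ = V₁/√(g·y₁) = 9.379/√(9.81×0.5962) = 3.878.
By Bélanger, y₂/y₁ = ½[√(1 + 8Fr₁²) − 1] = ½[√121.33 − 1] = 5.008.
y₂ = 5.008 × 0.5962 = 2.985 m.

y₂ = 2.985 m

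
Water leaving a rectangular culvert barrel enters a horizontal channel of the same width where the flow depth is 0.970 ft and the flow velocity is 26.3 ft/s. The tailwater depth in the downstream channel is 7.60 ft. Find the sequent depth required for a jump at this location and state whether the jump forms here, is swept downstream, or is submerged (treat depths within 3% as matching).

Fr₁ = V₁/√(g·y₁) = 26.3/√(32.2×0.970) = 4.71.
Sequent-depth ratio: y₂/y₁ = ½[√(1 + 8Fr₁²) − 1] = ½[√178.2 − 1] = 6.17.
y₂ = 6.17 × 0.970 = 5.99 ft.
Tailwater y_tw = 7.60 ft: y_tw > y₂, so the jump is submerged.

y₂ = 5.99 ft; the jump is submerged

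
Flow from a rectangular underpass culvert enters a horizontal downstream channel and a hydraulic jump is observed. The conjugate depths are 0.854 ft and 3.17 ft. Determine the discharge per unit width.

For a rectangular channel the momentum equation gives q² = ½·g·y₁·y₂·(y₁ + y₂) = ½×32.2×0.854×3.17×4.02 = 175.
q = √175 = 13.2 ft²/s.

q = 13.2 ft²/s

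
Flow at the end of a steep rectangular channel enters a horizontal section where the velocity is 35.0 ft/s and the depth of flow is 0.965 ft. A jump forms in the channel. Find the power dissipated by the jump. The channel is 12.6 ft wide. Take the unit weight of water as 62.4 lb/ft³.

P = 561 hp

Fr₁ = V₁/√(g·y₁) = 35.0/√(32.2×0.965) = 6.28.
Conjugate-depth relation: y₂/y₁ = ½[√(1 + 8Fr₁²) − 1] = ½[√316.4 − 1] = 8.39.
y₂ = 8.39 × 0.965 = 8.10 ft.
Head loss: ΔE = (y₂ − y₁)³/(4y₁y₂) = (8.10 − 0.965)³/(4×0.965×8.10) = 363/31.3 = 11.6 ft.
q = V₁·y₁ = 35.0 × 0.965 = 33.8 ft²/s. Q = q·b = 33.8 × 12.6 = 426 cfs. P = γ·Q·ΔE/550 = 62.4 × 426 × 11.6 / 550 = 561 hp.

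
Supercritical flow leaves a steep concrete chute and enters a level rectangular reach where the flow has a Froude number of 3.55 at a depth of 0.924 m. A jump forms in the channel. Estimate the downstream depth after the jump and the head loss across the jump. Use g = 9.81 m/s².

y₂ = 4.20 m; ΔE = 2.26 m

Fr₁ = 3.55 (given).
From the momentum equation for a rectangular channel, y₂/y₁ = ½[√(1 + 8Fr₁²) − 1] = ½[√101.8 − 1] = 4.55.
y₂ = 4.55 × 0.924 = 4.20 m.
V₁ = Fr₁·√(g·y₁) = 3.55×√(9.81×0.924) = 10.7 m/s; q = V₁·y₁ = 9.88 m²/s. V₂ = q/y₂ = 9.88/4.20 = 2.35 m/s. E₁ = y₁ + V₁²/2g = 6.75 m; E₂ = y₂ + V₂²/2g = 4.48 m. ΔE = E₁ − E₂ = 2.26 m.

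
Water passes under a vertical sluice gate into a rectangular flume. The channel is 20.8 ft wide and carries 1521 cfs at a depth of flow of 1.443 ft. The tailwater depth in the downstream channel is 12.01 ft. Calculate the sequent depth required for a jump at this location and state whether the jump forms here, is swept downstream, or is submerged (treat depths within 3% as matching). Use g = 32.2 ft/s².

y₂ = 14.47 ft; the jump is swept downstream

q = Q/b = 1521/20.8 = 73.12 ft²/s; V₁ = q/y₁ = 50.68 ft/s. Fr₁ = V₁/√(g·y₁) = 7.434.
From the momentum equation for a rectangular channel, y₂/y₁ = ½[√(1 + 8Fr₁²) − 1] = ½[√443.15 − 1] = 10.03.
y₂ = 10.03 × 1.443 = 14.47 ft.
Tailwater y_tw = 12.01 ft: y_tw < y₂, so the jump is swept downstream.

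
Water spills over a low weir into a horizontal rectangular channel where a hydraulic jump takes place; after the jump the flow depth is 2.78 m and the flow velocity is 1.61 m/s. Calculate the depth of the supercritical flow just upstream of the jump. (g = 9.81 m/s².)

y₁ = 0.454 m

Fr₂ = V₂/√(g·y₂) = 1.61/√(9.81×2.78) = 0.308.
The Bélanger relation is symmetric: y₁/y₂ = ½[√(1 + 8Fr₂²) − 1] = ½[√1.760 − 1] = 0.163.
y₁ = 0.163 × 2.78 = 0.454 m.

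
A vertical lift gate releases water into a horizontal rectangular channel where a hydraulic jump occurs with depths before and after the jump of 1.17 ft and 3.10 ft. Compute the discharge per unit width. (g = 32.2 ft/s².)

q = 15.8 ft²/s

For a rectangular channel the momentum equation gives q² = ½·g·y₁·y₂·(y₁ + y₂) = ½×32.2×1.17×3.10×4.27 = 249.
q = √249 = 15.8 ft²/s.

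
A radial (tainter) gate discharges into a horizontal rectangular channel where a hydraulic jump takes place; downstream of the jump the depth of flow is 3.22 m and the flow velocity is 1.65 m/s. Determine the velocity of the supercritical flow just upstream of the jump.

Fr₂ = V₂/√(g·y₂) = 1.65/√(9.81×3.22) = 0.294.
Since the conjugate-depth ratio holds either way, y₁/y₂ = ½[√(1 + 8Fr₂²) − 1] = ½[√1.689 − 1] = 0.150.
y₁ = 0.150 × 3.22 = 0.483 m.
V₁ = q/y₁ = 5.31/0.483 = 11.0 m/s.

V₁ = 11.0 m/s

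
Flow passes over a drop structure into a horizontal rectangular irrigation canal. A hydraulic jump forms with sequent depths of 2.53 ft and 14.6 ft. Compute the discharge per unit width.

q = 101 ft²/s

For a rectangular channel the momentum equation gives q² = ½·g·y₁·y₂·(y₁ + y₂) = ½×32.2×2.53×14.6×17.1 = 10187.
q = √10187 = 101 ft²/s.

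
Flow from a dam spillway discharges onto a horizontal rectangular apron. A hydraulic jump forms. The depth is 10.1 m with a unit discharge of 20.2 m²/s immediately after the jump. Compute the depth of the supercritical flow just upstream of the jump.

y₁ = 0.759 m

V₂ = q/y₂ = 20.2/10.1 = 2.00 m/s; Fr₂ = V₂/√(g·y₂) = 0.201.
Applying the sequent-depth relation in reverse, y₁/y₂ = ½[√(1 + 8Fr₂²) − 1] = ½[√1.323 − 1] = 0.0751.
y₁ = 0.0751 × 10.1 = 0.759 m.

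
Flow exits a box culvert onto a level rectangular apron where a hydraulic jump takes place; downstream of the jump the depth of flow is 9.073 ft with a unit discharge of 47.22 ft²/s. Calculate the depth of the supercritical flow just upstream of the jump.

y₁ = 1.450 ft

V₂ = q/y₂ = 47.22/9.073 = 5.204 ft/s; Fr₂ = V₂/√(g·y₂) = 0.3045.
Applying the sequent-depth relation in reverse, y₁/y₂ = ½[√(1 + 8Fr₂²) − 1] = ½[√1.7417 − 1] = 0.1599.
y₁ = 0.1599 × 9.073 = 1.450 ft.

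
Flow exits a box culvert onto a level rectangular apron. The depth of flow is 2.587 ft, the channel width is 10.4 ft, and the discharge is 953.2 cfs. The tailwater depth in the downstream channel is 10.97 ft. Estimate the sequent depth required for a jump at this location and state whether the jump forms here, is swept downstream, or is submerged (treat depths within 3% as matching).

q = Q/b = 953.2/10.4 = 91.65 ft²/s; V₁ = q/y₁ = 35.43 ft/s. Fr₁ = V₁/√(g·y₁) = 3.882.
Sequent-depth ratio: y₂/y₁ = ½[√(1 + 8Fr₁²) − 1] = ½[√121.54 − 1] = 5.012.
y₂ = 5.012 × 2.587 = 12.97 ft.
Tailwater y_tw = 10.97 ft: y_tw < y₂, so the jump is swept downstream.

y₂ = 12.97 ft; the jump is swept downstream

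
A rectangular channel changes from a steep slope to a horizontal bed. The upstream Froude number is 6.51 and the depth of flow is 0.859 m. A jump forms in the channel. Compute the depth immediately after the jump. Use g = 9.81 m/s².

y₂ = 7.49 m

Fr₁ = 6.51 (given).
Sequent-depth ratio: y₂/y₁ = ½[√(1 + 8Fr₁²) − 1] = ½[√340.0 − 1] = 8.72.
y₂ = 8.72 × 0.859 = 7.49 m.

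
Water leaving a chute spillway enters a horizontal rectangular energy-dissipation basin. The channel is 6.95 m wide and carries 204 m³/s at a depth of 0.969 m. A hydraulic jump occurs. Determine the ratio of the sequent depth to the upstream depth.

y₂/y₁ = 13.4

q = Q/b = 204/6.95 = 29.4 m²/s; V₁ = q/y₁ = 30.3 m/s. Fr₁ = V₁/√(g·y₁) = 9.82.
From the momentum equation for a rectangular channel, y₂/y₁ = ½[√(1 + 8Fr₁²) − 1] = ½[√773.2 − 1] = 13.4.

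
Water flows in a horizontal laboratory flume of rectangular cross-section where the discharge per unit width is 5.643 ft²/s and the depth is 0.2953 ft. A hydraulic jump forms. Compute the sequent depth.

y₂ = 2.445 ft

V₁ = q/y₁ = 5.643/0.2953 = 19.11 ft/s. Fr₁ = V₁/√(g·y₁) = 19.11/√(32.2×0.2953) = 6.197.
Bélanger equation: y₂/y₁ = ½[√(1 + 8Fr₁²) − 1] = ½[√308.23 − 1] = 8.278.
y₂ = 8.278 × 0.2953 = 2.445 ft.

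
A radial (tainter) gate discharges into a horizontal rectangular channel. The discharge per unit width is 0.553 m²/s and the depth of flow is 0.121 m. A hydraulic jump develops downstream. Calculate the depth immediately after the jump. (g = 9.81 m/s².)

y₂ = 0.660 m

V₁ = q/y₁ = 0.553/0.121 = 4.57 m/s. Fr₁ = V₁/√(g·y₁) = 4.57/√(9.81×0.121) = 4.19.
Sequent-depth ratio: y₂/y₁ = ½[√(1 + 8Fr₁²) − 1] = ½[√141.8 − 1] = 5.45.
y₂ = 5.45 × 0.121 = 0.660 m.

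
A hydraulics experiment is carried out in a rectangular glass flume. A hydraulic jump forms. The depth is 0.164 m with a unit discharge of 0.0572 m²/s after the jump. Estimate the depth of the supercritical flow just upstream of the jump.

y₁ = 0.0219 m

V₂ = q/y₂ = 0.0572/0.164 = 0.349 m/s; Fr₂ = V₂/√(g·y₂) = 0.275.
Applying the sequent-depth relation in reverse, y₁/y₂ = ½[√(1 + 8Fr₂²) − 1] = ½[√1.605 − 1] = 0.133.
y₁ = 0.133 × 0.164 = 0.0219 m.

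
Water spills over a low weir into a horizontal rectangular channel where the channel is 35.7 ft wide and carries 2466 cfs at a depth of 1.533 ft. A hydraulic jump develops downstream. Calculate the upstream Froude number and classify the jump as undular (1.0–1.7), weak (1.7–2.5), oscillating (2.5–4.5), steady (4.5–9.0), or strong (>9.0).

Fr₁ = 6.413; steady jump

q = Q/b = 2466/35.7 = 69.08 ft²/s; V₁ = q/y₁ = 45.06 ft/s. Fr₁ = V₁/√(g·y₁) = 6.413.
Fr₁ = 6.413 lies in the steady range.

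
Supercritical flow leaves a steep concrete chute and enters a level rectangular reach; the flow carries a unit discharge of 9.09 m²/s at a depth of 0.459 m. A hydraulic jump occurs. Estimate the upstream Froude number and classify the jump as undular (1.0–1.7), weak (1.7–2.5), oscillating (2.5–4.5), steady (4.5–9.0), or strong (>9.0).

Fr₁ = 9.33; strong jump

V₁ = q/y₁ = 9.09/0.459 = 19.8 m/s. Fr₁ = V₁/√(g·y₁) = 19.8/√(9.81×0.459) = 9.33.
Fr₁ = 9.33 lies in the strong range.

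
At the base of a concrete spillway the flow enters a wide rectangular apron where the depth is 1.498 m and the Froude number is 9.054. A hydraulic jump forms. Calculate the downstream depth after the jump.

y₂ = 18.45 m

Fr₁ = 9.054 (given).
Conjugate-depth relation: y₂/y₁ = ½[√(1 + 8Fr₁²) − 1] = ½[√656.80 − 1] = 12.31.
y₂ = 12.31 × 1.498 = 18.45 m.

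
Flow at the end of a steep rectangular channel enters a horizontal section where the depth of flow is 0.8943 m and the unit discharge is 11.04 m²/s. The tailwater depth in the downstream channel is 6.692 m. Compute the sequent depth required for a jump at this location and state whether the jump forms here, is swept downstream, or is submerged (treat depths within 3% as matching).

V₁ = q/y₁ = 11.04/0.8943 = 12.34 m/s. Fr₁ = V₁/√(g·y₁) = 12.34/√(9.81×0.8943) = 4.168.
By Bélanger, y₂/y₁ = ½[√(1 + 8Fr₁²) − 1] = ½[√139.97 − 1] = 5.415.
y₂ = 5.415 × 0.8943 = 4.843 m.
Tailwater y_tw = 6.692 m: y_tw > y₂, so the jump is submerged.

y₂ = 4.843 m; the jump is submerged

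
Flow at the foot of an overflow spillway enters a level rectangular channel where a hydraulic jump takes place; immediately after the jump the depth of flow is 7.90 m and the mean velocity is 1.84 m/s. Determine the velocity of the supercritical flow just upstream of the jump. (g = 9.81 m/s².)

Fr₂ = V₂/√(g·y₂) = 1.84/√(9.81×7.90) = 0.209.
From the momentum equation (using Fr₂), y₁/y₂ = ½[√(1 + 8Fr₂²) − 1] = ½[√1.349 − 1] = 0.0808.
y₁ = 0.0808 × 7.90 = 0.639 m.
V₁ = q/y₁ = 14.5/0.639 = 22.8 m/s.

V₁ = 22.8 m/s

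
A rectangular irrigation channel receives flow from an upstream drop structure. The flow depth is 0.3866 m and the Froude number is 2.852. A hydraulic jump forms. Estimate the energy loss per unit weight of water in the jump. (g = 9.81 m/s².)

ΔE = 0.4572 m

Fr₁ = 2.852 (given).
By Bélanger, y₂/y₁ = ½[√(1 + 8Fr₁²) − 1] = ½[√66.071 − 1] = 3.564.
y₂ = 3.564 × 0.3866 = 1.378 m.
Head loss: ΔE = (y₂ − y₁)³/(4y₁y₂) = (1.378 − 0.3866)³/(4×0.3866×1.378) = 0.9742/2.131 = 0.4572 m.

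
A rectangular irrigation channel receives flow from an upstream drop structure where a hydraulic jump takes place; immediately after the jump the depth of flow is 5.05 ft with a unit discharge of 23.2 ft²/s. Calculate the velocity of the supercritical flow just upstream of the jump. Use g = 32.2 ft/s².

V₂ = q/y₂ = 23.2/5.05 = 4.59 ft/s; Fr₂ = V₂/√(g·y₂) = 0.360.
Applying the sequent-depth relation in reverse, y₁/y₂ = ½[√(1 + 8Fr₂²) − 1] = ½[√2.038 − 1] = 0.214.
y₁ = 0.214 × 5.05 = 1.08 ft.
V₁ = q/y₁ = 23.2/1.08 = 21.5 ft/s.

V₁ = 21.5 ft/s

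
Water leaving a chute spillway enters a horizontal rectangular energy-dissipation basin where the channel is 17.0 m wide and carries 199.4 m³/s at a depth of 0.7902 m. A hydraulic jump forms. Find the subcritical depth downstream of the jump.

q = Q/b = 199.4/17.0 = 11.73 m²/s; V₁ = q/y₁ = 14.84 m/s. Fr₁ = V₁/√(g·y₁) = 5.331.
From the momentum equation for a rectangular channel, y₂/y₁ = ½[√(1 + 8Fr₁²) − 1] = ½[√228.39 − 1] = 7.056.
y₂ = 7.056 × 0.7902 = 5.576 m.

y₂ = 5.576 m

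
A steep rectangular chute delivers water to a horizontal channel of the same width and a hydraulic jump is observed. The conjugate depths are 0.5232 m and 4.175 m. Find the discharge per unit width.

q = 7.095 m²/s

For a rectangular channel the momentum equation gives q² = ½·g·y₁·y₂·(y₁ + y₂) = ½×9.81×0.5232×4.175×4.698 = 50.34.
q = √50.34 = 7.095 m²/s.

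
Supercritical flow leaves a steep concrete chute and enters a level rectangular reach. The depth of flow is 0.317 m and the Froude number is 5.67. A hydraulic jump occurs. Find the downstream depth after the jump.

y₂ = 2.39 m

Fr₁ = 5.67 (given).
Bélanger equation: y₂/y₁ = ½[√(1 + 8Fr₁²) − 1] = ½[√258.2 − 1] = 7.53.
y₂ = 7.53 × 0.317 = 2.39 m.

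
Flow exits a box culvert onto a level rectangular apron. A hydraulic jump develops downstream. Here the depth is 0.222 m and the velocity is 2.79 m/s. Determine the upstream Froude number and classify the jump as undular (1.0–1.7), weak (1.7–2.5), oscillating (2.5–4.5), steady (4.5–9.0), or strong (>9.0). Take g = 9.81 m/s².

Fr₁ = V₁/√(g·y₁) = 2.79/√(9.81×0.222) = 1.89.
Fr₁ = 1.89 lies in the weak range.

Fr₁ = 1.89; weak jump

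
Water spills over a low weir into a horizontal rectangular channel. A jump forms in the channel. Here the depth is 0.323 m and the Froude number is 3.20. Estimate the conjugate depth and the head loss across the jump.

y₂ = 1.31 m; ΔE = 0.567 m

Fr₁ = 3.20 (given).
From the momentum equation for a rectangular channel, y₂/y₁ = ½[√(1 + 8Fr₁²) − 1] = ½[√82.92 − 1] = 4.05.
y₂ = 4.05 × 0.323 = 1.31 m.
V₁ = Fr₁·√(g·y₁) = 3.20×√(9.81×0.323) = 5.70 m/s; q = V₁·y₁ = 1.84 m²/s. V₂ = q/y₂ = 1.84/1.31 = 1.41 m/s. E₁ = y₁ + V₁²/2g = 1.98 m; E₂ = y₂ + V₂²/2g = 1.41 m. ΔE = E₁ − E₂ = 0.567 m.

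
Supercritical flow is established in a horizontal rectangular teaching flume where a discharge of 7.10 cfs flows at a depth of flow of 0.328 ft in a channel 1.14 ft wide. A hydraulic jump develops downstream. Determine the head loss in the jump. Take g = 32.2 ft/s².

q = Q/b = 7.10/1.14 = 6.23 ft²/s; V₁ = q/y₁ = 19.0 ft/s. Fr₁ = V₁/√(g·y₁) = 5.84.
Conjugate-depth relation: y₂/y₁ = ½[√(1 + 8Fr₁²) − 1] = ½[√274.1 − 1] = 7.78.
y₂ = 7.78 × 0.328 = 2.55 ft.
V₂ = q/y₂ = 6.23/2.55 = 2.44 ft/s. E₁ = y₁ + V₁²/2g = 5.93 ft; E₂ = y₂ + V₂²/2g = 2.64 ft. ΔE = E₁ − E₂ = 3.28 ft.

ΔE = 3.28 ft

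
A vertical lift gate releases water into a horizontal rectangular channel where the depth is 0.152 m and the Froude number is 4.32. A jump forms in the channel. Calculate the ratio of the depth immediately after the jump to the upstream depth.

y₂/y₁ = 5.63

Fr₁ = 4.32 (given).
Bélanger equation: y₂/y₁ = ½[√(1 + 8Fr₁²) − 1] = ½[√150.3 − 1] = 5.63.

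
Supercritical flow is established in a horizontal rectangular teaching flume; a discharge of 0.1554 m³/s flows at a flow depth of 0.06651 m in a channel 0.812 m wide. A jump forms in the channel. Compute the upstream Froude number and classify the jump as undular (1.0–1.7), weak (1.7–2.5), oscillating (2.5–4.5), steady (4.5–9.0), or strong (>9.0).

Fr₁ = 3.562; oscillating jump

q = Q/b = 0.1554/0.812 = 0.1914 m²/s; V₁ = q/y₁ = 2.877 m/s. Fr₁ = V₁/√(g·y₁) = 3.562.
Fr₁ = 3.562 lies in the oscillating range.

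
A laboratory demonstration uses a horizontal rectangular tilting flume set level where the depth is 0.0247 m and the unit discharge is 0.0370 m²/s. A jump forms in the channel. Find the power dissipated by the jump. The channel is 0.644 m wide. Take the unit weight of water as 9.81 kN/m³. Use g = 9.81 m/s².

P = 0.00856 kW

V₁ = q/y₁ = 0.0370/0.0247 = 1.50 m/s. Fr₁ = V₁/√(g·y₁) = 1.50/√(9.81×0.0247) = 3.04.
Sequent-depth ratio: y₂/y₁ = ½[√(1 + 8Fr₁²) − 1] = ½[√75.09 − 1] = 3.83.
y₂ = 3.83 × 0.0247 = 0.0947 m.
V₂ = q/y₂ = 0.0370/0.0947 = 0.391 m/s. E₁ = y₁ + V₁²/2g = 0.139 m; E₂ = y₂ + V₂²/2g = 0.102 m. ΔE = E₁ − E₂ = 0.0366 m.
Q = q·b = 0.0370 × 0.644 = 0.0238 m³/s. P = γ·Q·ΔE = 9.81 × 0.0238 × 0.0366 = 0.00856 kW.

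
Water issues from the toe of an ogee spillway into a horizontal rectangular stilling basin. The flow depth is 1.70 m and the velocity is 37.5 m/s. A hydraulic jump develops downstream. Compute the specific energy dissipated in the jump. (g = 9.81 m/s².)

ΔE = 51.7 m

Fr₁ = V₁/√(g·y₁) = 37.5/√(9.81×1.70) = 9.18.
From the momentum equation for a rectangular channel, y₂/y₁ = ½[√(1 + 8Fr₁²) − 1] = ½[√675.6 − 1] = 12.5.
y₂ = 12.5 × 1.70 = 21.2 m.
q = V₁·y₁ = 37.5 × 1.70 = 63.8 m²/s. V₂ = q/y₂ = 63.8/21.2 = 3.00 m/s. E₁ = y₁ + V₁²/2g = 73.4 m; E₂ = y₂ + V₂²/2g = 21.7 m. ΔE = E₁ − E₂ = 51.7 m.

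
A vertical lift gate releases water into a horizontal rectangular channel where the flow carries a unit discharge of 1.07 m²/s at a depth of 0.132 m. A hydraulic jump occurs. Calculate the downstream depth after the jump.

V₁ = q/y₁ = 1.07/0.132 = 8.11 m/s. Fr₁ = V₁/√(g·y₁) = 8.11/√(9.81×0.132) = 7.12.
From the momentum equation for a rectangular channel, y₂/y₁ = ½[√(1 + 8Fr₁²) − 1] = ½[√406.9 − 1] = 9.59.
y₂ = 9.59 × 0.132 = 1.27 m.

y₂ = 1.27 m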